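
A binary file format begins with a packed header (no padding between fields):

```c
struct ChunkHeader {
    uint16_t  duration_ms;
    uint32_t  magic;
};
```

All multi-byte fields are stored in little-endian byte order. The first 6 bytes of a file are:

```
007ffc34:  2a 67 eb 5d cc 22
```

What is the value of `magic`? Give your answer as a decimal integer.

`magic` follows `duration_ms` (2 bytes), so it starts at byte offset 2 and occupies 4 bytes.
Bytes at offsets 2..5: EB 5D CC 22.
In little-endian order the low byte comes first in memory.
Reassemble most-significant byte first: 22 CC 5D EB → 0x22CC5DEB.
0x22CC5DEB = 583818731.

583818731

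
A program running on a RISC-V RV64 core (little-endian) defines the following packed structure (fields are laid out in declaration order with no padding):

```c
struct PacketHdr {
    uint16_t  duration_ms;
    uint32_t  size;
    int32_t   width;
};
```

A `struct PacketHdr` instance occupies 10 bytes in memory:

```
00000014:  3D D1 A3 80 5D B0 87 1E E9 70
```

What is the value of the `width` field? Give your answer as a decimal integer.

1894325895

`width` follows `duration_ms` (2 B), `size` (4 B), so it starts at offset 2 + 4 = 6 and occupies 4 bytes.
Bytes at offsets 6..9: 87 1E E9 70.
Little-endian stores the least-significant byte at the lowest address.
Reassemble most-significant byte first: 70 E9 1E 87 → 0x70E91E87.
0x70E91E87 = 1894325895.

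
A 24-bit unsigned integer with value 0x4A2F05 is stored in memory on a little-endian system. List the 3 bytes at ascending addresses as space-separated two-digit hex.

Split into bytes (most-significant first): 4A 2F 05.
Little-endian stores the least-significant byte at the lowest address.
So at ascending addresses the bytes are 05 2F 4A.

05 2F 4A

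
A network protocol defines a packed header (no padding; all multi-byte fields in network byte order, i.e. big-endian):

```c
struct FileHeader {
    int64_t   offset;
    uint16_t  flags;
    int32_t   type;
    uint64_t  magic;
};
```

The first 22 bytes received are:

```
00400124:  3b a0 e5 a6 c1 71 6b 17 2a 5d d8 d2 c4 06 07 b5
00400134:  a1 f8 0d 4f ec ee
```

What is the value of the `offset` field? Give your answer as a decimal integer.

`offset` is the first field, at byte offset 0, occupying 8 bytes.
Bytes at offsets 0..7: 3B A0 E5 A6 C1 71 6B 17.
Big-endian stores the most-significant byte at the lowest address.
The bytes are already most-significant first: 0x3BA0E5A6C1716B17.
0x3BA0E5A6C1716B17 = 4296686548884220695.

4296686548884220695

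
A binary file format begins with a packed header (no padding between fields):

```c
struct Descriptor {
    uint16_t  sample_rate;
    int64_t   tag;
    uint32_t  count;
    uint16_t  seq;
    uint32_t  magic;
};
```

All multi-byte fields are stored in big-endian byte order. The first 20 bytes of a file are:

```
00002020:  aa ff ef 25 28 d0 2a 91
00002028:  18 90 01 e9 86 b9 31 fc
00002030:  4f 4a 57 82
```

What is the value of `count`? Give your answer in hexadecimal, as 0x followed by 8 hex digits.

0x01E986B9

`count` follows `sample_rate` (2 B), `tag` (8 B), so it starts at offset 2 + 8 = 10 and occupies 4 bytes.
Bytes at offsets 10..13: 01 E9 86 B9.
Big-endian: lowest address holds the most-significant byte.
The bytes are already most-significant first: 0x01E986B9.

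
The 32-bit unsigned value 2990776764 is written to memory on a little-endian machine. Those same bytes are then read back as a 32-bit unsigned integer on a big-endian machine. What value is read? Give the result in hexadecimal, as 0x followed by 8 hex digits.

2990776764 in 32-bit hexadecimal is 0xB243A1BC.
Stored little-endian, the bytes at ascending addresses are BC A1 43 B2.
Read back as big-endian, the last byte is least significant, giving 0xBCA143B2.

0xBCA143B2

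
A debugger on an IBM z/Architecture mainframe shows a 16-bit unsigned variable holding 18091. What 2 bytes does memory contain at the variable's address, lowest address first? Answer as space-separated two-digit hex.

18091 in hexadecimal, padded to 16 bits, is 0x46AB.
Split into bytes (most-significant first): 46 AB.
In big-endian order the high byte comes first in memory.
So the memory order matches the most-significant-first order: 46 AB.

46 AB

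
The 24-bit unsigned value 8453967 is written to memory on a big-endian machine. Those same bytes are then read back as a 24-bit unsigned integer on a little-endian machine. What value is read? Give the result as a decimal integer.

5242752

8453967 in 24-bit hexadecimal is 0x80FF4F.
Stored big-endian, the bytes at ascending addresses are 80 FF 4F.
Read back as little-endian, the first byte is least significant, giving 0x4FFF80.
0x4FFF80 = 5242752.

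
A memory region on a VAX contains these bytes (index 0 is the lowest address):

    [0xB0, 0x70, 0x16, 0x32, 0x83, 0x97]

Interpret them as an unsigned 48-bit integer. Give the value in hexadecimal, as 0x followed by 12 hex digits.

0x9783321670B0

Little-endian: lowest address holds the least-significant byte.
Reassemble most-significant byte first: 97 83 32 16 70 B0 → 0x9783321670B0.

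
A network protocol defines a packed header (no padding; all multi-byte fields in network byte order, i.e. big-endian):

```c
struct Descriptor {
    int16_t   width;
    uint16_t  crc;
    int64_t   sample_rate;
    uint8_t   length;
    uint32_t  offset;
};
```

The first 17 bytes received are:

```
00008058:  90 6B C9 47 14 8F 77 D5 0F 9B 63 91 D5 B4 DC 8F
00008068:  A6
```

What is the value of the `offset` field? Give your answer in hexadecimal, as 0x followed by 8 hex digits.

`offset` follows `width` (2 B), `crc` (2 B), `sample_rate` (8 B), `length` (1 B), so it starts at offset 2 + 2 + 8 + 1 = 13 and occupies 4 bytes.
Bytes at offsets 13..16: B4 DC 8F A6.
In big-endian order the high byte comes first in memory.
The bytes are already most-significant first: 0xB4DC8FA6.

0xB4DC8FA6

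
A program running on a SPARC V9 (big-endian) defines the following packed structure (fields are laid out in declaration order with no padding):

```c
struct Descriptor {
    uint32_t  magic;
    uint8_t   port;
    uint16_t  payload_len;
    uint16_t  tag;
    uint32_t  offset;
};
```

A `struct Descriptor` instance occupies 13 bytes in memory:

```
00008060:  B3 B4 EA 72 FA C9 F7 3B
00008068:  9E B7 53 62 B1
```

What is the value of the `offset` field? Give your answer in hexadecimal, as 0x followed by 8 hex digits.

`offset` follows `magic` (4 B), `port` (1 B), `payload_len` (2 B), `tag` (2 B), so it starts at offset 4 + 1 + 2 + 2 = 9 and occupies 4 bytes.
Bytes at offsets 9..12: B7 53 62 B1.
Big-endian: lowest address holds the most-significant byte.
The bytes are already most-significant first: 0xB75362B1.

0xB75362B1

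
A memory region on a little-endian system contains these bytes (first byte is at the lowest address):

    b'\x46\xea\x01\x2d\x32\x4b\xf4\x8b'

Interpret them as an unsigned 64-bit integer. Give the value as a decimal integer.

Little-endian: lowest address holds the least-significant byte.
Reassemble most-significant byte first: 8B F4 4B 32 2D 01 EA 46 → 0x8BF44B322D01EA46.
0x8BF44B322D01EA46 = 10084768144464931398.

10084768144464931398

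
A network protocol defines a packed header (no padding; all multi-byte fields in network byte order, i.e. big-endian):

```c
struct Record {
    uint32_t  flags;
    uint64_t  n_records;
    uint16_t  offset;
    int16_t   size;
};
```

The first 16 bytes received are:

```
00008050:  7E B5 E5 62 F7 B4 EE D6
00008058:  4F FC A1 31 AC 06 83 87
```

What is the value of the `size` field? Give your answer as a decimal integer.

`size` follows `flags` (4 B), `n_records` (8 B), `offset` (2 B), so it starts at offset 4 + 8 + 2 = 14 and occupies 2 bytes.
Bytes at offsets 14..15: 83 87.
In big-endian order the high byte comes first in memory.
The bytes are already most-significant first: 0x8387.
Top bit is set, so as a signed 16-bit value this is 0x8387 − 2^16 = -31865.

-31865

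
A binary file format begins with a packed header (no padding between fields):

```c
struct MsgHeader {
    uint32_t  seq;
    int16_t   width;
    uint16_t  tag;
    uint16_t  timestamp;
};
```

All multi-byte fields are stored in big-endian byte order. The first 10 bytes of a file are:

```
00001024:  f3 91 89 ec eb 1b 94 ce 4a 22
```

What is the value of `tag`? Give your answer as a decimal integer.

`tag` follows `seq` (4 B), `width` (2 B), so it starts at offset 4 + 2 = 6 and occupies 2 bytes.
Bytes at offsets 6..7: 94 CE.
Big-endian: lowest address holds the most-significant byte.
The bytes are already most-significant first: 0x94CE.
0x94CE = 38094.

38094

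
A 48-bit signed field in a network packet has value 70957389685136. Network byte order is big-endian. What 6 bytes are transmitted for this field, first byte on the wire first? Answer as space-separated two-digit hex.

70957389685136 in hexadecimal, padded to 48 bits, is 0x40890E01A190.
Split into bytes (most-significant first): 40 89 0E 01 A1 90.
Big-endian stores the most-significant byte at the lowest address.
So the memory order matches the most-significant-first order: 40 89 0E 01 A1 90.

40 89 0E 01 A1 90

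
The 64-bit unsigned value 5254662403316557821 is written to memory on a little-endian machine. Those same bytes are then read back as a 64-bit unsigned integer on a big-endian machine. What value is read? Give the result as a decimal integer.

5254662403316557821 in 64-bit hexadecimal is 0x48EC4F9D8C48A7FD.
Stored little-endian, the bytes at ascending addresses are FD A7 48 8C 9D 4F EC 48.
Read back as big-endian, the last byte is least significant, giving 0xFDA7488C9D4FEC48.
0xFDA7488C9D4FEC48 = 18277657381478329416.

18277657381478329416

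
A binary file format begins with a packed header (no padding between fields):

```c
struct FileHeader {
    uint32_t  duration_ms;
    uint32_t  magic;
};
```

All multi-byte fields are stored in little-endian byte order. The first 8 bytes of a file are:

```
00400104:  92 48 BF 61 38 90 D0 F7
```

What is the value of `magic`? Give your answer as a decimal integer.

`magic` follows `duration_ms` (4 bytes), so it starts at byte offset 4 and occupies 4 bytes.
Bytes at offsets 4..7: 38 90 D0 F7.
Little-endian stores the least-significant byte at the lowest address.
Reassemble most-significant byte first: F7 D0 90 38 → 0xF7D09038.
0xF7D09038 = 4157640760.

4157640760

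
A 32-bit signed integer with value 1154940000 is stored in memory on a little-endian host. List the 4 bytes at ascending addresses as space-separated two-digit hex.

1154940000 in hexadecimal, padded to 32 bits, is 0x44D6FC60.
Split into bytes (most-significant first): 44 D6 FC 60.
In little-endian order the low byte comes first in memory.
So at ascending addresses the bytes are 60 FC D6 44.

60 FC D6 44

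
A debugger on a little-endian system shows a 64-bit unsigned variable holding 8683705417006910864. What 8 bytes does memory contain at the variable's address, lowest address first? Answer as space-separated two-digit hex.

90 0D D5 8A 11 B8 82 78

8683705417006910864 in hexadecimal, padded to 64 bits, is 0x7882B8118AD50D90.
Split into bytes (most-significant first): 78 82 B8 11 8A D5 0D 90.
Little-endian stores the least-significant byte at the lowest address.
So at ascending addresses the bytes are 90 0D D5 8A 11 B8 82 78.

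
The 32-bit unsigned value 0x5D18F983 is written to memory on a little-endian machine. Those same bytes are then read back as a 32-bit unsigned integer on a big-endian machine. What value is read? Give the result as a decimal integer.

2214139997

Stored little-endian, the bytes at ascending addresses are 83 F9 18 5D.
Read back as big-endian, the last byte is least significant, giving 0x83F9185D.
0x83F9185D = 2214139997.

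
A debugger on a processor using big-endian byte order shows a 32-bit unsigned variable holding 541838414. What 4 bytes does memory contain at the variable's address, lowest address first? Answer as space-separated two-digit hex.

20 4B CC 4E

541838414 in hexadecimal, padded to 32 bits, is 0x204BCC4E.
Split into bytes (most-significant first): 20 4B CC 4E.
Big-endian: lowest address holds the most-significant byte.
So the memory order matches the most-significant-first order: 20 4B CC 4E.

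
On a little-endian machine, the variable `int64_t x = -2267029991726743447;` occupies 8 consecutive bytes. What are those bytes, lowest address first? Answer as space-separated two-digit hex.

Two's complement of -2267029991726743447 in 64 bits: 2267029991726743447 = 0x1F761BC428077F97; invert → 0xE089E43BD7F88068; add 1 → 0xE089E43BD7F88069.
Split into bytes (most-significant first): E0 89 E4 3B D7 F8 80 69.
Little-endian: lowest address holds the least-significant byte.
So at ascending addresses the bytes are 69 80 F8 D7 3B E4 89 E0.

69 80 F8 D7 3B E4 89 E0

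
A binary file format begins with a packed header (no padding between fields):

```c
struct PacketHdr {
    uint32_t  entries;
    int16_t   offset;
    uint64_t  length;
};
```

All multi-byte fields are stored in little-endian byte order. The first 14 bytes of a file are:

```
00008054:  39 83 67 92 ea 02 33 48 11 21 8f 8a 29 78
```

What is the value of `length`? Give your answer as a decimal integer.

8658604105936226355

`length` follows `entries` (4 B), `offset` (2 B), so it starts at offset 4 + 2 = 6 and occupies 8 bytes.
Bytes at offsets 6..13: 33 48 11 21 8F 8A 29 78.
In little-endian order the low byte comes first in memory.
Reassemble most-significant byte first: 78 29 8A 8F 21 11 48 33 → 0x78298A8F21114833.
0x78298A8F21114833 = 8658604105936226355.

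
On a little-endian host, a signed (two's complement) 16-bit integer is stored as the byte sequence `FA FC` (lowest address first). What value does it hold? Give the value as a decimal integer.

-774

Little-endian stores the least-significant byte at the lowest address.
Reassemble most-significant byte first: FC FA → 0xFCFA.
Top bit is set, so as a signed 16-bit value this is 0xFCFA − 2^16 = -774.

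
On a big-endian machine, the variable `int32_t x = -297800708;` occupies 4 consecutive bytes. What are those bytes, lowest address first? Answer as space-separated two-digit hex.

EE 3F EB FC

Two's complement of -297800708 in 32 bits: 297800708 = 0x11C01404; invert → 0xEE3FEBFB; add 1 → 0xEE3FEBFC.
Split into bytes (most-significant first): EE 3F EB FC.
In big-endian order the high byte comes first in memory.
So the memory order matches the most-significant-first order: EE 3F EB FC.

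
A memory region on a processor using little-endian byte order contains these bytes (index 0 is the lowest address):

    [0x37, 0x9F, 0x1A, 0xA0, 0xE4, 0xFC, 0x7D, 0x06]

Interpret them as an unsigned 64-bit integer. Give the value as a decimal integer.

Little-endian: lowest address holds the least-significant byte.
Reassemble most-significant byte first: 06 7D FC E4 A0 1A 9F 37 → 0x067DFCE4A01A9F37.
0x067DFCE4A01A9F37 = 467807995185241911.

467807995185241911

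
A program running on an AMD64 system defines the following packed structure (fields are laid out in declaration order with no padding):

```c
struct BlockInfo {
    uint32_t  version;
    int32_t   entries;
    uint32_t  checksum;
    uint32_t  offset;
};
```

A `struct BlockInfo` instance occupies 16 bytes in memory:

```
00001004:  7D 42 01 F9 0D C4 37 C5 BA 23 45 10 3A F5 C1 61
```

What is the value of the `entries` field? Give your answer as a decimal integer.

-986201075

`entries` follows `version` (4 bytes), so it starts at byte offset 4 and occupies 4 bytes.
Bytes at offsets 4..7: 0D C4 37 C5.
Little-endian stores the least-significant byte at the lowest address.
Reassemble most-significant byte first: C5 37 C4 0D → 0xC537C40D.
Top bit is set, so as a signed 32-bit value this is 0xC537C40D − 2^32 = -986201075.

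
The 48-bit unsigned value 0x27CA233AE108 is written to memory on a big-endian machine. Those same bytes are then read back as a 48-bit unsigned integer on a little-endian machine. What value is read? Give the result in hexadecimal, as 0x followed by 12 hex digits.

0x08E13A23CA27

Stored big-endian, the bytes at ascending addresses are 27 CA 23 3A E1 08.
Read back as little-endian, the first byte is least significant, giving 0x08E13A23CA27.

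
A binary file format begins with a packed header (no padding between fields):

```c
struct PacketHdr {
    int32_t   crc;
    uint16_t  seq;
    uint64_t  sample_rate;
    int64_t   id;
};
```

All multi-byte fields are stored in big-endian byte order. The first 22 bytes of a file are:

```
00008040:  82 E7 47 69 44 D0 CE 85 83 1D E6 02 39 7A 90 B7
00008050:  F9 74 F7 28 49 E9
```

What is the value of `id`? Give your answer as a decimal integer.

`id` follows `crc` (4 B), `seq` (2 B), `sample_rate` (8 B), so it starts at offset 4 + 2 + 8 = 14 and occupies 8 bytes.
Bytes at offsets 14..21: 90 B7 F9 74 F7 28 49 E9.
Big-endian stores the most-significant byte at the lowest address.
The bytes are already most-significant first: 0x90B7F974F72849E9.
Top bit is set, so as a signed 64-bit value this is 0x90B7F974F72849E9 − 2^64 = -8018666330751743511.

-8018666330751743511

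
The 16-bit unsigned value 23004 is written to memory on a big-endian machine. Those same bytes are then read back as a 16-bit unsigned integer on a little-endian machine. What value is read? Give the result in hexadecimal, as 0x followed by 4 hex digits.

23004 in 16-bit hexadecimal is 0x59DC.
Stored big-endian, the bytes at ascending addresses are 59 DC.
Read back as little-endian, the first byte is least significant, giving 0xDC59.

0xDC59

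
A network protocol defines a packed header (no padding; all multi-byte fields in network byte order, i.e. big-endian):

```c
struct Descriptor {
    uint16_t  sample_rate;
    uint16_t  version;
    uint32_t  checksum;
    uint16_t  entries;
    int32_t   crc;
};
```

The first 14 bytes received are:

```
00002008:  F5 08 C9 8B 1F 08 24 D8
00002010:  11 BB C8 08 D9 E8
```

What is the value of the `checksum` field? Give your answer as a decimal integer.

`checksum` follows `sample_rate` (2 B), `version` (2 B), so it starts at offset 2 + 2 = 4 and occupies 4 bytes.
Bytes at offsets 4..7: 1F 08 24 D8.
In big-endian order the high byte comes first in memory.
The bytes are already most-significant first: 0x1F0824D8.
0x1F0824D8 = 520627416.

520627416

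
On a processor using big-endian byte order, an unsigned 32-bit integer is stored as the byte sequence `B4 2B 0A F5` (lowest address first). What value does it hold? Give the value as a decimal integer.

Big-endian stores the most-significant byte at the lowest address.
The bytes are already most-significant first: 0xB42B0AF5.
0xB42B0AF5 = 3022719733.

3022719733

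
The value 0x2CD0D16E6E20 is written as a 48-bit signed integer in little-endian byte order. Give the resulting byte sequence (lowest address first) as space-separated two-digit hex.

20 6E 6E D1 D0 2C

Split into bytes (most-significant first): 2C D0 D1 6E 6E 20.
In little-endian order the low byte comes first in memory.
So at ascending addresses the bytes are 20 6E 6E D1 D0 2C.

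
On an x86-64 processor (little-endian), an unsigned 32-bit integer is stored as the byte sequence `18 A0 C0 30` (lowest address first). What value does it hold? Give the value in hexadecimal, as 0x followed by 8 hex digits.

0x30C0A018

Little-endian stores the least-significant byte at the lowest address.
Reassemble most-significant byte first: 30 C0 A0 18 → 0x30C0A018.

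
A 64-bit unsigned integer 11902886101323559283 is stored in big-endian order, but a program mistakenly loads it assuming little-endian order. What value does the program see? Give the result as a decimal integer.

8300507190621056933

11902886101323559283 in 64-bit hexadecimal is 0xA52F8BD84F533173.
Stored big-endian, the bytes at ascending addresses are A5 2F 8B D8 4F 53 31 73.
Read back as little-endian, the first byte is least significant, giving 0x7331534FD88B2FA5.
0x7331534FD88B2FA5 = 8300507190621056933.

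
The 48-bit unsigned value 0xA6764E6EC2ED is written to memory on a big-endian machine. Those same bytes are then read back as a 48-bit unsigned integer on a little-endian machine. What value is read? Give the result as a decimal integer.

261419330074278

Stored big-endian, the bytes at ascending addresses are A6 76 4E 6E C2 ED.
Read back as little-endian, the first byte is least significant, giving 0xEDC26E4E76A6.
0xEDC26E4E76A6 = 261419330074278.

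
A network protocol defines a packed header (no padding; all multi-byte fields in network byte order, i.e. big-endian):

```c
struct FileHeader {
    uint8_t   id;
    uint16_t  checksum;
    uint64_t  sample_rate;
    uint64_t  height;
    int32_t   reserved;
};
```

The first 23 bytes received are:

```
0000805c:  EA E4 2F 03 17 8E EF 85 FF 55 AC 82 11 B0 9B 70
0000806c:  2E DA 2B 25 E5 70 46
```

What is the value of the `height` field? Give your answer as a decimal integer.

`height` follows `id` (1 B), `checksum` (2 B), `sample_rate` (8 B), so it starts at offset 1 + 2 + 8 = 11 and occupies 8 bytes.
Bytes at offsets 11..18: 82 11 B0 9B 70 2E DA 2B.
In big-endian order the high byte comes first in memory.
The bytes are already most-significant first: 0x8211B09B702EDA2B.
0x8211B09B702EDA2B = 9372466481183250987.

9372466481183250987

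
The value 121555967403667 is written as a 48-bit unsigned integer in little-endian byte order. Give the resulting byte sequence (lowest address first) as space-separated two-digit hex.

121555967403667 in hexadecimal, padded to 48 bits, is 0x6E8DF441E693.
Split into bytes (most-significant first): 6E 8D F4 41 E6 93.
In little-endian order the low byte comes first in memory.
So at ascending addresses the bytes are 93 E6 41 F4 8D 6E.

93 E6 41 F4 8D 6E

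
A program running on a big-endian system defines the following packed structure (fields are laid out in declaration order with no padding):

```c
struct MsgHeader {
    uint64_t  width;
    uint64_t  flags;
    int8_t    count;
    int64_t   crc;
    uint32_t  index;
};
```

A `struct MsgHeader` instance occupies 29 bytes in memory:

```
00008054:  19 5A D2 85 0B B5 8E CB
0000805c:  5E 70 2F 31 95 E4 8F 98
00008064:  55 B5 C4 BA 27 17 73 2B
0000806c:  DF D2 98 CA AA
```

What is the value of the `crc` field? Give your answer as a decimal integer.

-5348945780349391905

`crc` follows `width` (8 B), `flags` (8 B), `count` (1 B), so it starts at offset 8 + 8 + 1 = 17 and occupies 8 bytes.
Bytes at offsets 17..24: B5 C4 BA 27 17 73 2B DF.
Big-endian stores the most-significant byte at the lowest address.
The bytes are already most-significant first: 0xB5C4BA2717732BDF.
Top bit is set, so as a signed 64-bit value this is 0xB5C4BA2717732BDF − 2^64 = -5348945780349391905.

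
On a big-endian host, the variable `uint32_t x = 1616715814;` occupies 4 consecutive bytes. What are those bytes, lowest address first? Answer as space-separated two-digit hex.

60 5D 20 26

1616715814 in hexadecimal, padded to 32 bits, is 0x605D2026.
Split into bytes (most-significant first): 60 5D 20 26.
Big-endian stores the most-significant byte at the lowest address.
So the memory order matches the most-significant-first order: 60 5D 20 26.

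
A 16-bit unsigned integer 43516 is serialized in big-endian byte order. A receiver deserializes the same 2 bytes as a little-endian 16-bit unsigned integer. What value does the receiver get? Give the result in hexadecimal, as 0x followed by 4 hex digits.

43516 in 16-bit hexadecimal is 0xA9FC.
Stored big-endian, the bytes at ascending addresses are A9 FC.
Read back as little-endian, the first byte is least significant, giving 0xFCA9.

0xFCA9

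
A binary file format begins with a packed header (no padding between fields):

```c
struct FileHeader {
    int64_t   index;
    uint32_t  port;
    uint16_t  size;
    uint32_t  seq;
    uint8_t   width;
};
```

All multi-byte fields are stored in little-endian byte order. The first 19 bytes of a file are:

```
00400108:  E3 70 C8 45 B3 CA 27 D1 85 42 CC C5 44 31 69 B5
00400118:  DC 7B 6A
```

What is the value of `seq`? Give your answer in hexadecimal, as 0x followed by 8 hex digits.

`seq` follows `index` (8 B), `port` (4 B), `size` (2 B), so it starts at offset 8 + 4 + 2 = 14 and occupies 4 bytes.
Bytes at offsets 14..17: 69 B5 DC 7B.
Little-endian stores the least-significant byte at the lowest address.
Reassemble most-significant byte first: 7B DC B5 69 → 0x7BDCB569.

0x7BDCB569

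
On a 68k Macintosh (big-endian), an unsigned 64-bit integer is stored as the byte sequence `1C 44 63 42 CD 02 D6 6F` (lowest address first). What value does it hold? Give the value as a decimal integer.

In big-endian order the high byte comes first in memory.
The bytes are already most-significant first: 0x1C446342CD02D66F.
0x1C446342CD02D66F = 2036862070036813423.

2036862070036813423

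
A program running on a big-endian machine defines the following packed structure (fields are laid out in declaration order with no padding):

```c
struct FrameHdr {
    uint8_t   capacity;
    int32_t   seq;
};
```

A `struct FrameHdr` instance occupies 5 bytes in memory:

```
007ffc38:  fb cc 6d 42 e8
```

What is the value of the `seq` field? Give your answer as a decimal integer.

`seq` follows `capacity` (1 byte), so it starts at byte offset 1 and occupies 4 bytes.
Bytes at offsets 1..4: CC 6D 42 E8.
In big-endian order the high byte comes first in memory.
The bytes are already most-significant first: 0xCC6D42E8.
Top bit is set, so as a signed 32-bit value this is 0xCC6D42E8 − 2^32 = -865254680.

-865254680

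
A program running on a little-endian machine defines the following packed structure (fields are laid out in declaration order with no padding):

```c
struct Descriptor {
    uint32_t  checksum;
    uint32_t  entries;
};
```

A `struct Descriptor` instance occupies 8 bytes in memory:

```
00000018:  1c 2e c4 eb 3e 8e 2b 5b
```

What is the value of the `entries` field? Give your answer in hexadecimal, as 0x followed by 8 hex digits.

0x5B2B8E3E

`entries` follows `checksum` (4 bytes), so it starts at byte offset 4 and occupies 4 bytes.
Bytes at offsets 4..7: 3E 8E 2B 5B.
Little-endian stores the least-significant byte at the lowest address.
Reassemble most-significant byte first: 5B 2B 8E 3E → 0x5B2B8E3E.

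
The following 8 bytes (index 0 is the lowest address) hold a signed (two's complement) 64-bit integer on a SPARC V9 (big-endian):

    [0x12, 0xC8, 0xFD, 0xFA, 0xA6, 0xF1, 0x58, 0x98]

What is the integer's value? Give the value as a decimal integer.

Big-endian: lowest address holds the most-significant byte.
The bytes are already most-significant first: 0x12C8FDFAA6F15898.
0x12C8FDFAA6F15898 = 1353610941009320088.

1353610941009320088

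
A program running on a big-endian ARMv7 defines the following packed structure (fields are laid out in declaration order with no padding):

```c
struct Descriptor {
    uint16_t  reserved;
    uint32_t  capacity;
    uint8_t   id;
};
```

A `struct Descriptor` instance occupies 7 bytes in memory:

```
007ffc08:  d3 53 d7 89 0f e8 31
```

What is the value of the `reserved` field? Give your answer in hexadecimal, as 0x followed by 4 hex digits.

`reserved` is the first field, at byte offset 0, occupying 2 bytes.
Bytes at offsets 0..1: D3 53.
Big-endian: lowest address holds the most-significant byte.
The bytes are already most-significant first: 0xD353.

0xD353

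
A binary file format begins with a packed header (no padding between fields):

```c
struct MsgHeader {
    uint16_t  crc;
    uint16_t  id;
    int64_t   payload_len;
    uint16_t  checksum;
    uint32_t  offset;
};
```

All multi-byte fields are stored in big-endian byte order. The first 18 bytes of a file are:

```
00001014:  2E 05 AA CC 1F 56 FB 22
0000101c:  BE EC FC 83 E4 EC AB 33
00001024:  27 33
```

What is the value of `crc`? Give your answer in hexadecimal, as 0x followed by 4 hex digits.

`crc` is the first field, at byte offset 0, occupying 2 bytes.
Bytes at offsets 0..1: 2E 05.
Big-endian stores the most-significant byte at the lowest address.
The bytes are already most-significant first: 0x2E05.

0x2E05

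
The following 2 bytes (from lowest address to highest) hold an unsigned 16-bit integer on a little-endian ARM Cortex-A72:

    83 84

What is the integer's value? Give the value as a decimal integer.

Little-endian: lowest address holds the least-significant byte.
Reassemble most-significant byte first: 84 83 → 0x8483.
0x8483 = 33923.

33923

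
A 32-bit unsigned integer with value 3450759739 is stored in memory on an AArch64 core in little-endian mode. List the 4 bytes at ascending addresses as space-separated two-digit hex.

3450759739 in hexadecimal, padded to 32 bits, is 0xCDAE6A3B.
Split into bytes (most-significant first): CD AE 6A 3B.
In little-endian order the low byte comes first in memory.
So at ascending addresses the bytes are 3B 6A AE CD.

3B 6A AE CD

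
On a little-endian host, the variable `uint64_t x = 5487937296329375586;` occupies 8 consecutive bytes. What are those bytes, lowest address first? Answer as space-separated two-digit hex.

62 7F 54 09 E5 11 29 4C

5487937296329375586 in hexadecimal, padded to 64 bits, is 0x4C2911E509547F62.
Split into bytes (most-significant first): 4C 29 11 E5 09 54 7F 62.
Little-endian stores the least-significant byte at the lowest address.
So at ascending addresses the bytes are 62 7F 54 09 E5 11 29 4C.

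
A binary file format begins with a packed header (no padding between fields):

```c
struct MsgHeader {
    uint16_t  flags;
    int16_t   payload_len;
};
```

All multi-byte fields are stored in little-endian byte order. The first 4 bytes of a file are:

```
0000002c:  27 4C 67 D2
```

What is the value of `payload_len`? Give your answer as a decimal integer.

-11673

`payload_len` follows `flags` (2 bytes), so it starts at byte offset 2 and occupies 2 bytes.
Bytes at offsets 2..3: 67 D2.
In little-endian order the low byte comes first in memory.
Reassemble most-significant byte first: D2 67 → 0xD267.
Top bit is set, so as a signed 16-bit value this is 0xD267 − 2^16 = -11673.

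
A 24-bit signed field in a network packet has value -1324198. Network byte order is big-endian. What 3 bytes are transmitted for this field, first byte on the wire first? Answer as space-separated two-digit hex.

Two's complement of -1324198 in 24 bits: 1324198 = 0x1434A6; invert → 0xEBCB59; add 1 → 0xEBCB5A.
Split into bytes (most-significant first): EB CB 5A.
Big-endian stores the most-significant byte at the lowest address.
So the memory order matches the most-significant-first order: EB CB 5A.

EB CB 5A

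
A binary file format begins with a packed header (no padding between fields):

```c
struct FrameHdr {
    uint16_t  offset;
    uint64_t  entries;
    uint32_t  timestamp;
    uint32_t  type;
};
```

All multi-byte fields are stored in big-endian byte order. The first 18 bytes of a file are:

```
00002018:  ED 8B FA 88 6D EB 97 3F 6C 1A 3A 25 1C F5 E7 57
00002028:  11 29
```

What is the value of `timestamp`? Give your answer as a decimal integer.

`timestamp` follows `offset` (2 B), `entries` (8 B), so it starts at offset 2 + 8 = 10 and occupies 4 bytes.
Bytes at offsets 10..13: 3A 25 1C F5.
Big-endian stores the most-significant byte at the lowest address.
The bytes are already most-significant first: 0x3A251CF5.
0x3A251CF5 = 975510773.

975510773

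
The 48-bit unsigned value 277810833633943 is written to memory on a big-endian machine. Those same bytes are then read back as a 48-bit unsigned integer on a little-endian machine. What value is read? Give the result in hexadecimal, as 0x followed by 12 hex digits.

0x97B20DE0AAFC

277810833633943 in 48-bit hexadecimal is 0xFCAAE00DB297.
Stored big-endian, the bytes at ascending addresses are FC AA E0 0D B2 97.
Read back as little-endian, the first byte is least significant, giving 0x97B20DE0AAFC.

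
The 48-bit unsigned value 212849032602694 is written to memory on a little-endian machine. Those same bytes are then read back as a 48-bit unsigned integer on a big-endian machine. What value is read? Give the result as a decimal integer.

77674395899329

212849032602694 in 48-bit hexadecimal is 0xC195C6FAA446.
Stored little-endian, the bytes at ascending addresses are 46 A4 FA C6 95 C1.
Read back as big-endian, the last byte is least significant, giving 0x46A4FAC695C1.
0x46A4FAC695C1 = 77674395899329.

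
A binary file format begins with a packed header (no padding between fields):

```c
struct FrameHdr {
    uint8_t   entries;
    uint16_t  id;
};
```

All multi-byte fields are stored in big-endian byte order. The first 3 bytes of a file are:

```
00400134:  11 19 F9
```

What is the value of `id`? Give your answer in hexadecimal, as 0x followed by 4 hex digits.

`id` follows `entries` (1 byte), so it starts at byte offset 1 and occupies 2 bytes.
Bytes at offsets 1..2: 19 F9.
Big-endian stores the most-significant byte at the lowest address.
The bytes are already most-significant first: 0x19F9.

0x19F9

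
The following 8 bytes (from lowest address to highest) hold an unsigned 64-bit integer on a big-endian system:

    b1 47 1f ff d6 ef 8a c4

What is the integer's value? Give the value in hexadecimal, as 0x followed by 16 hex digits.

Big-endian: lowest address holds the most-significant byte.
The bytes are already most-significant first: 0xB1471FFFD6EF8AC4.

0xB1471FFFD6EF8AC4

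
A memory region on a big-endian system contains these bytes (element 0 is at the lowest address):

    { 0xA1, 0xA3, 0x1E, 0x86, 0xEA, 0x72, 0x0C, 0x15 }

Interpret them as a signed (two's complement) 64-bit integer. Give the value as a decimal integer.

-6799557447591523307

Big-endian stores the most-significant byte at the lowest address.
The bytes are already most-significant first: 0xA1A31E86EA720C15.
Top bit is set, so as a signed 64-bit value this is 0xA1A31E86EA720C15 − 2^64 = -6799557447591523307.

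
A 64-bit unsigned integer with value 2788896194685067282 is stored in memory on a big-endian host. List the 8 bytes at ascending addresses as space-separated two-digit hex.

26 B4 26 50 17 A4 60 12

2788896194685067282 in hexadecimal, padded to 64 bits, is 0x26B4265017A46012.
Split into bytes (most-significant first): 26 B4 26 50 17 A4 60 12.
In big-endian order the high byte comes first in memory.
So the memory order matches the most-significant-first order: 26 B4 26 50 17 A4 60 12.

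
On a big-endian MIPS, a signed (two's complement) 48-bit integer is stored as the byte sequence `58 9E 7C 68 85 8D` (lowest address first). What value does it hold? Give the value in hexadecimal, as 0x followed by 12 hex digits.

0x589E7C68858D

In big-endian order the high byte comes first in memory.
The bytes are already most-significant first: 0x589E7C68858D.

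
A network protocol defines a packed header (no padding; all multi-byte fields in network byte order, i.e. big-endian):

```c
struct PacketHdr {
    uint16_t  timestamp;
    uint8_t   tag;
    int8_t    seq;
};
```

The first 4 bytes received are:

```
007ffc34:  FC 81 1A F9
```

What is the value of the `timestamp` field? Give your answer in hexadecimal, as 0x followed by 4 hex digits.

0xFC81

`timestamp` is the first field, at byte offset 0, occupying 2 bytes.
Bytes at offsets 0..1: FC 81.
Big-endian: lowest address holds the most-significant byte.
The bytes are already most-significant first: 0xFC81.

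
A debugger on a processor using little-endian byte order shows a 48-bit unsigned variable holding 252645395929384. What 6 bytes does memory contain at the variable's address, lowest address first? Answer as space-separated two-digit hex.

28 19 14 97 C7 E5

252645395929384 in hexadecimal, padded to 48 bits, is 0xE5C797141928.
Split into bytes (most-significant first): E5 C7 97 14 19 28.
Little-endian: lowest address holds the least-significant byte.
So at ascending addresses the bytes are 28 19 14 97 C7 E5.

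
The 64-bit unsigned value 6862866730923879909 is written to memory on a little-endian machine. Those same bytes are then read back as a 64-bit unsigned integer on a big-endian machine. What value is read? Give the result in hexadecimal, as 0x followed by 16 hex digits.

0xE56D9045EECC3D5F

6862866730923879909 in 64-bit hexadecimal is 0x5F3DCCEE45906DE5.
Stored little-endian, the bytes at ascending addresses are E5 6D 90 45 EE CC 3D 5F.
Read back as big-endian, the last byte is least significant, giving 0xE56D9045EECC3D5F.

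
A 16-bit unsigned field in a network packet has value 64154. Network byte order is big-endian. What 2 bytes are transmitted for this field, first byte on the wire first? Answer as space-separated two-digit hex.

64154 in hexadecimal, padded to 16 bits, is 0xFA9A.
Split into bytes (most-significant first): FA 9A.
Big-endian stores the most-significant byte at the lowest address.
So the memory order matches the most-significant-first order: FA 9A.

FA 9A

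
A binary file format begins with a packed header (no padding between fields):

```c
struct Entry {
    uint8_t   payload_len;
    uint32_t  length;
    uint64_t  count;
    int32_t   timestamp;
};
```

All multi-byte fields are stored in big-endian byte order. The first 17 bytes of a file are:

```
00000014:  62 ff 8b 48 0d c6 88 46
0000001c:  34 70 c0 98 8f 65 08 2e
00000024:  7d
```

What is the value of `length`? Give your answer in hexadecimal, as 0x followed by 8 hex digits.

0xFF8B480D

`length` follows `payload_len` (1 byte), so it starts at byte offset 1 and occupies 4 bytes.
Bytes at offsets 1..4: FF 8B 48 0D.
Big-endian: lowest address holds the most-significant byte.
The bytes are already most-significant first: 0xFF8B480D.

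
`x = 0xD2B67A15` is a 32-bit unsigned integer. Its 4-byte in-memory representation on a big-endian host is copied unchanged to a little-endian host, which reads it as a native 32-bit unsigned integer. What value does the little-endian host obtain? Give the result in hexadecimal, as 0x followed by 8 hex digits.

Stored big-endian, the bytes at ascending addresses are D2 B6 7A 15.
Read back as little-endian, the first byte is least significant, giving 0x157AB6D2.

0x157AB6D2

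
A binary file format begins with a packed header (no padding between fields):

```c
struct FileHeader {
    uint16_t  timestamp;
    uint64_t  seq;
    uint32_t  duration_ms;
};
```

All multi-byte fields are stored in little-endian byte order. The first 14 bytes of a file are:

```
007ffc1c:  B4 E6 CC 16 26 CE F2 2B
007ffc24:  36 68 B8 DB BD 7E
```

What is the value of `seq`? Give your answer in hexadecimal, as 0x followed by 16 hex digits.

`seq` follows `timestamp` (2 bytes), so it starts at byte offset 2 and occupies 8 bytes.
Bytes at offsets 2..9: CC 16 26 CE F2 2B 36 68.
In little-endian order the low byte comes first in memory.
Reassemble most-significant byte first: 68 36 2B F2 CE 26 16 CC → 0x68362BF2CE2616CC.

0x68362BF2CE2616CC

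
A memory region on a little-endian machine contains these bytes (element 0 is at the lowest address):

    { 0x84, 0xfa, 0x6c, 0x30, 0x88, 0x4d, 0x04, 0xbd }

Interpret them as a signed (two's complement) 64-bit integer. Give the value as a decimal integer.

-4826647653310989692

Little-endian: lowest address holds the least-significant byte.
Reassemble most-significant byte first: BD 04 4D 88 30 6C FA 84 → 0xBD044D88306CFA84.
Top bit is set, so as a signed 64-bit value this is 0xBD044D88306CFA84 − 2^64 = -4826647653310989692.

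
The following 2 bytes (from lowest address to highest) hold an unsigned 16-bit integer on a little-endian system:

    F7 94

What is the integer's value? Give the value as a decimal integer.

Little-endian: lowest address holds the least-significant byte.
Reassemble most-significant byte first: 94 F7 → 0x94F7.
0x94F7 = 38135.

38135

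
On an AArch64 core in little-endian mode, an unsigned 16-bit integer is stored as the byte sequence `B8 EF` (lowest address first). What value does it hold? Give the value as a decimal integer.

61368

In little-endian order the low byte comes first in memory.
Reassemble most-significant byte first: EF B8 → 0xEFB8.
0xEFB8 = 61368.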